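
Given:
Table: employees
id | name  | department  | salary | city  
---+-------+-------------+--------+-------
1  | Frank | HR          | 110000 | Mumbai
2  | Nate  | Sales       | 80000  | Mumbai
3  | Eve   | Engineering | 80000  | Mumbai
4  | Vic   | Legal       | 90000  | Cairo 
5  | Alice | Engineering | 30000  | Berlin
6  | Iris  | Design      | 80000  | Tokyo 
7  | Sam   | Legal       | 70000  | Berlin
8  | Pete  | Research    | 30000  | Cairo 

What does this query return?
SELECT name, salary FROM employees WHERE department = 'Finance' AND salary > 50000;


Filtering: department = 'Finance' AND salary > 50000
Matching: 0 rows

Empty result set (0 rows)


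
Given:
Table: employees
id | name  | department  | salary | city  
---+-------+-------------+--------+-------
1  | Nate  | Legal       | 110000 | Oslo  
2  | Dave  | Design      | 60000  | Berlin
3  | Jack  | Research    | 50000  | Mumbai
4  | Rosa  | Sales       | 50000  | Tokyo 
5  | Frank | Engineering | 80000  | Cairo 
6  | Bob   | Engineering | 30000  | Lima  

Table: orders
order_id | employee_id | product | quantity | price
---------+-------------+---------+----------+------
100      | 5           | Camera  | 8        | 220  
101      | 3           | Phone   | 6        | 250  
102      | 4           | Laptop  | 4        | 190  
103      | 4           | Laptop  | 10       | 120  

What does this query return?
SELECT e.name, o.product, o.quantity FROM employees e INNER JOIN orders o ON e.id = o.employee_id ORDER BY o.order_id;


Joining employees.id = orders.employee_id:
  employee Frank (id=5) -> order Camera
  employee Jack (id=3) -> order Phone
  employee Rosa (id=4) -> order Laptop
  employee Rosa (id=4) -> order Laptop


4 rows:
Frank, Camera, 8
Jack, Phone, 6
Rosa, Laptop, 4
Rosa, Laptop, 10


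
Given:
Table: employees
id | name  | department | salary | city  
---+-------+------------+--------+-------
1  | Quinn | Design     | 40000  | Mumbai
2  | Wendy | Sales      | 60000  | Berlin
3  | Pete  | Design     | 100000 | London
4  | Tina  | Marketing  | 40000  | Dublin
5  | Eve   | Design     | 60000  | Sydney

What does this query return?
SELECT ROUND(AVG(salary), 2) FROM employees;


SUM(salary) = 300000
COUNT = 5
ROUND(AVG, 2) = ROUND(300000 / 5, 2) = 60000.0

60000.0


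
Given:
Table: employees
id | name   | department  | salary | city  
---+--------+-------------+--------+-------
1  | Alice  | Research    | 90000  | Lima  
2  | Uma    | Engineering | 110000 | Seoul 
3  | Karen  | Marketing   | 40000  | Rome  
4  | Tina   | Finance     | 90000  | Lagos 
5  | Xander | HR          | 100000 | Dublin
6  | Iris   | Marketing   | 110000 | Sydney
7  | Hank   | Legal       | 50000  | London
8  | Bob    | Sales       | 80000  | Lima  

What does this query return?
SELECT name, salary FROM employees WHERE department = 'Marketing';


Filtering: department = 'Marketing'
Matching rows: 2

2 rows:
Karen, 40000
Iris, 110000


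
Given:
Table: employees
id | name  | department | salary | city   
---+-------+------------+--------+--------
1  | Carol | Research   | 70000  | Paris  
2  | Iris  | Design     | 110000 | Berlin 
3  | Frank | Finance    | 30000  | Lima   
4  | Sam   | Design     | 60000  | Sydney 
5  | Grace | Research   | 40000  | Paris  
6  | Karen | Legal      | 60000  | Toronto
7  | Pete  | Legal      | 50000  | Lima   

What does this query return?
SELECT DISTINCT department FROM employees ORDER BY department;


All 'department' values (row order): Research, Design, Finance, Design, Research, Legal, Legal
Removing duplicates leaves 4 unique value(s).

4 values:
Design
Finance
Legal
Research


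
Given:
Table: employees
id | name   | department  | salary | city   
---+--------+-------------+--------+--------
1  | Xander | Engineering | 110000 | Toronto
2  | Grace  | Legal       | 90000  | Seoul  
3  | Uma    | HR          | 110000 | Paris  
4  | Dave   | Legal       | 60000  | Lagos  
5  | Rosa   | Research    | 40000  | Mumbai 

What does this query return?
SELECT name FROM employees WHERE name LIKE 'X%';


LIKE 'X%' matches names starting with 'X'
Matching: 1

1 rows:
Xander


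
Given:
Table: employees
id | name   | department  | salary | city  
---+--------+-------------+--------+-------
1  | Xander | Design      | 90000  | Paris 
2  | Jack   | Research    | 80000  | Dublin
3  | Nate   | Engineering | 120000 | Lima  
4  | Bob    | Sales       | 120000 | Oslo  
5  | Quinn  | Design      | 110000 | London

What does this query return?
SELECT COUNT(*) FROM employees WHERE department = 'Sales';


Counting rows where department = 'Sales'
  Bob -> MATCH


1


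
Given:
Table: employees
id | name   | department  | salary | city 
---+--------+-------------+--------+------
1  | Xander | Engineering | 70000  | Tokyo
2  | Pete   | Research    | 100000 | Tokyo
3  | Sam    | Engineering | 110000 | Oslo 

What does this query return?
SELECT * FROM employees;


SELECT * returns all 3 rows with all columns

3 rows:
1, Xander, Engineering, 70000, Tokyo
2, Pete, Research, 100000, Tokyo
3, Sam, Engineering, 110000, Oslo


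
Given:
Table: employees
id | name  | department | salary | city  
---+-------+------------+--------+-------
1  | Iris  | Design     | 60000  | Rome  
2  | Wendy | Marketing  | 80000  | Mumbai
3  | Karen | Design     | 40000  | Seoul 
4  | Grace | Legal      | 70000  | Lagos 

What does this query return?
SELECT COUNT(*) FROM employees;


COUNT(*) counts all rows

4


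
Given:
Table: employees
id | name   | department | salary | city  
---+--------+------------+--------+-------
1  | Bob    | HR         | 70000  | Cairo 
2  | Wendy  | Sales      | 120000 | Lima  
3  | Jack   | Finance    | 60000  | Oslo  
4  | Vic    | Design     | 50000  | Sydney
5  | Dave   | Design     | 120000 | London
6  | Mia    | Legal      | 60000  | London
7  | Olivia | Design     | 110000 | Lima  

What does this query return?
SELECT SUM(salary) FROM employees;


SUM(salary) = 70000 + 120000 + 60000 + 50000 + 120000 + 60000 + 110000 = 590000

590000


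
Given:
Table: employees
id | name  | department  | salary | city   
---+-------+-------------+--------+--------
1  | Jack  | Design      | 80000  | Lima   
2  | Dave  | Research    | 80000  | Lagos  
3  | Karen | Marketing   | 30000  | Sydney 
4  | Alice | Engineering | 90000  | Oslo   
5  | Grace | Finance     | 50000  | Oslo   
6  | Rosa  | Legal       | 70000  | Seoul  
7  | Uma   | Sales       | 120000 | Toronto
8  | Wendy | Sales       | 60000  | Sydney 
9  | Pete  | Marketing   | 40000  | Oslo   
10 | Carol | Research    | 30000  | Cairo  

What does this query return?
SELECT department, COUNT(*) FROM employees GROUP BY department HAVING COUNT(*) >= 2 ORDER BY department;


Groups with count >= 2:
  Marketing: 2 -> PASS
  Research: 2 -> PASS
  Sales: 2 -> PASS
  Design: 1 -> filtered out
  Engineering: 1 -> filtered out
  Finance: 1 -> filtered out
  Legal: 1 -> filtered out


3 groups:
Marketing, 2
Research, 2
Sales, 2


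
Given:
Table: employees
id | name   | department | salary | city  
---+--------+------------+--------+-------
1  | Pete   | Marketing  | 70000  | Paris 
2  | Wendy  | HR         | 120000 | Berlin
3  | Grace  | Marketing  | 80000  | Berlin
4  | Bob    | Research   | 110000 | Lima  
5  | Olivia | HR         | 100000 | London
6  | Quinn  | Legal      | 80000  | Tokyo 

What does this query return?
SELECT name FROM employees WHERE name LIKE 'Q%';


LIKE 'Q%' matches names starting with 'Q'
Matching: 1

1 rows:
Quinn


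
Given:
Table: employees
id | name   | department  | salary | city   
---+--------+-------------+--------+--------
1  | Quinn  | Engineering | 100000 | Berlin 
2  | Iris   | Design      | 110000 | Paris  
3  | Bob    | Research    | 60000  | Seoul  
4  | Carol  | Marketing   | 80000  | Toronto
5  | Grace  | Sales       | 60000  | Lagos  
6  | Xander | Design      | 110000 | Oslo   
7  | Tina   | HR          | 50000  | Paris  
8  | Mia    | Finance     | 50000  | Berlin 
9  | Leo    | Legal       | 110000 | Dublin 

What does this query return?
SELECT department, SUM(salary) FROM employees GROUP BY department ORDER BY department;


Summing salary within each department:
  Design: 110000 + 110000 = 220000
  Engineering: 100000 = 100000
  Finance: 50000 = 50000
  HR: 50000 = 50000
  Legal: 110000 = 110000
  Marketing: 80000 = 80000
  Research: 60000 = 60000
  Sales: 60000 = 60000


8 groups:
Design, 220000
Engineering, 100000
Finance, 50000
HR, 50000
Legal, 110000
Marketing, 80000
Research, 60000
Sales, 60000


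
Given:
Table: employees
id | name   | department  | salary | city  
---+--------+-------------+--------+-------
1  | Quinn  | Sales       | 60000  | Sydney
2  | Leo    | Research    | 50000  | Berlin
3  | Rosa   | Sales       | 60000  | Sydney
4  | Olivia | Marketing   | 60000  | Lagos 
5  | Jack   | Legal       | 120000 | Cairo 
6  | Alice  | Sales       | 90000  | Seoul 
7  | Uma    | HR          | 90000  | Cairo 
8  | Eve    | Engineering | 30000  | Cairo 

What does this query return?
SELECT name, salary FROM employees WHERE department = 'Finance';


Filtering: department = 'Finance'
Matching rows: 0

Empty result set (0 rows)


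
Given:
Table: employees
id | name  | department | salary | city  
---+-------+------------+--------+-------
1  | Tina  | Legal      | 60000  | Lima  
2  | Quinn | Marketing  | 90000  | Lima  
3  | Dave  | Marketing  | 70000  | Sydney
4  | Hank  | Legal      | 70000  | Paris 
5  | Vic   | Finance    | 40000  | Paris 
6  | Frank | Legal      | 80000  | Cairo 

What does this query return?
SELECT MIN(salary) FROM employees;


Salaries: 60000, 90000, 70000, 70000, 40000, 80000
MIN = 40000

40000


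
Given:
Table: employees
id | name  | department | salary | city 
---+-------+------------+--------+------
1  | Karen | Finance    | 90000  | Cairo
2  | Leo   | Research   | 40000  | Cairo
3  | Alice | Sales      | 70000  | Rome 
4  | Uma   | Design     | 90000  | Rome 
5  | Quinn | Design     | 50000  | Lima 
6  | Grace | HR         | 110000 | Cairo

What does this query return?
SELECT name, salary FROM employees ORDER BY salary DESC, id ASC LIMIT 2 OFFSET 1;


Sort by salary DESC (id ASC tiebreak), then skip 1 and take 2
Rows 2 through 3

2 rows:
Karen, 90000
Uma, 90000


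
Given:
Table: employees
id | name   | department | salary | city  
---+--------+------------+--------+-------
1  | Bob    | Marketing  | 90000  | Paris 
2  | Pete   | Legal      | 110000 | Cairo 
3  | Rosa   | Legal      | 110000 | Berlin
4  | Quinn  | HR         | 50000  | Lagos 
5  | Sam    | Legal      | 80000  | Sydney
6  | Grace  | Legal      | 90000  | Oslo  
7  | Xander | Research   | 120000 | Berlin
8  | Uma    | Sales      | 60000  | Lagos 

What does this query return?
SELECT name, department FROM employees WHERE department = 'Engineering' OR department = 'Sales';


Filtering: department = 'Engineering' OR 'Sales'
Matching: 1 rows

1 rows:
Uma, Sales


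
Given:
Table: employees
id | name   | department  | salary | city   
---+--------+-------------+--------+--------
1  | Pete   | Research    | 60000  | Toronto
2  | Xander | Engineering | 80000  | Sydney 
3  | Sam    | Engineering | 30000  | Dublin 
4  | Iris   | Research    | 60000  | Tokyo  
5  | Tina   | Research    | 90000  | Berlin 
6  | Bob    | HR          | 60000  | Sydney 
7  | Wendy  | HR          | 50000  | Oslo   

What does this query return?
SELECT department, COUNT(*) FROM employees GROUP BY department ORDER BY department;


Assigning each row to its department group:
  Pete -> Research
  Xander -> Engineering
  Sam -> Engineering
  Iris -> Research
  Tina -> Research
  Bob -> HR
  Wendy -> HR


3 groups:
Engineering, 2
HR, 2
Research, 3


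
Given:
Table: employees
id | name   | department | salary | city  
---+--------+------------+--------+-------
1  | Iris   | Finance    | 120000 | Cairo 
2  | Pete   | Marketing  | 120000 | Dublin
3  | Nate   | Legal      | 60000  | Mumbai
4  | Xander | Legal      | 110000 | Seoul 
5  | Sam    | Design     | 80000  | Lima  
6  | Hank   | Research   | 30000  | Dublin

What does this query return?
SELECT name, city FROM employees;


Projecting columns: name, city

6 rows:
Iris, Cairo
Pete, Dublin
Nate, Mumbai
Xander, Seoul
Sam, Lima
Hank, Dublin


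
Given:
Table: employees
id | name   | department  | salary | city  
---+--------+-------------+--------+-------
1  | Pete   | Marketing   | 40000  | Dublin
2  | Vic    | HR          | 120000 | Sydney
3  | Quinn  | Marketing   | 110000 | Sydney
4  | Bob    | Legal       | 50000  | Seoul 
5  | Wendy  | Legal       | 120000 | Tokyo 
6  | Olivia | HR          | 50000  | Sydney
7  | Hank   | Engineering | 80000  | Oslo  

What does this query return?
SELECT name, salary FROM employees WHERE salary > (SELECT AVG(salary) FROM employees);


Subquery: AVG(salary) = 81428.57
Filtering: salary > 81428.57
  Vic (120000) -> MATCH
  Quinn (110000) -> MATCH
  Wendy (120000) -> MATCH


3 rows:
Vic, 120000
Quinn, 110000
Wendy, 120000


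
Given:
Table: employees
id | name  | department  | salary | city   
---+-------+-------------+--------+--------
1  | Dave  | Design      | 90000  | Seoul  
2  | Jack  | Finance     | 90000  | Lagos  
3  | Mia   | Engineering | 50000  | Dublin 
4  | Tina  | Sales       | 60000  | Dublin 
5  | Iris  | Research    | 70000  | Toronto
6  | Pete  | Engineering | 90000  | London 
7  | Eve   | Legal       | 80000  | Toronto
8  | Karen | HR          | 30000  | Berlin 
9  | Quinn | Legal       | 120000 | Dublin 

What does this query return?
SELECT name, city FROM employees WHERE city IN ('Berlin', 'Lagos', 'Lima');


Filtering: city IN ('Berlin', 'Lagos', 'Lima')
Matching: 2 rows

2 rows:
Jack, Lagos
Karen, Berlin


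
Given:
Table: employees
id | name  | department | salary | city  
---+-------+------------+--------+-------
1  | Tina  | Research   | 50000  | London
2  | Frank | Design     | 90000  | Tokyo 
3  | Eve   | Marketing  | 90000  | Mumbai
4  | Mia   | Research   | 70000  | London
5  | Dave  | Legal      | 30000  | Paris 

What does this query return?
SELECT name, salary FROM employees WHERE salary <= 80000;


Filtering: salary <= 80000
Matching: 3 rows

3 rows:
Tina, 50000
Mia, 70000
Dave, 30000


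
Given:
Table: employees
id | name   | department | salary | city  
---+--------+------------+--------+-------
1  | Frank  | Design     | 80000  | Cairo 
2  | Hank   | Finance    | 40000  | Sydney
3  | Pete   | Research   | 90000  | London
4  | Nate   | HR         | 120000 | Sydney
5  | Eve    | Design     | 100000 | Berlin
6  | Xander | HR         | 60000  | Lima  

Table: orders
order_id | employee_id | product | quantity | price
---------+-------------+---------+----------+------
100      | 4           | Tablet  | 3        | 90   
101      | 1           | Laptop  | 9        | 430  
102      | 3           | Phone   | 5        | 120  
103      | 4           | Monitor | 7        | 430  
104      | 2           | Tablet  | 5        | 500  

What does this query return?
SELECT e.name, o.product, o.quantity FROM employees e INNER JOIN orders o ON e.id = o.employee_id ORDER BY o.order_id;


Joining employees.id = orders.employee_id:
  employee Nate (id=4) -> order Tablet
  employee Frank (id=1) -> order Laptop
  employee Pete (id=3) -> order Phone
  employee Nate (id=4) -> order Monitor
  employee Hank (id=2) -> order Tablet


5 rows:
Nate, Tablet, 3
Frank, Laptop, 9
Pete, Phone, 5
Nate, Monitor, 7
Hank, Tablet, 5


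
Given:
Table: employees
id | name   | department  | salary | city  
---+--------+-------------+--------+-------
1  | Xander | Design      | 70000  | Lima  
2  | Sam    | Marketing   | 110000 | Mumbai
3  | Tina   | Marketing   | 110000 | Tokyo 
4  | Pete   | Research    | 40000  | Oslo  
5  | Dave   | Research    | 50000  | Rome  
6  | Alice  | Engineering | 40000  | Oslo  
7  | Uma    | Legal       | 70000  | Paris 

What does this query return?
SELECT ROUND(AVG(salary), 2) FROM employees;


SUM(salary) = 490000
COUNT = 7
ROUND(AVG, 2) = ROUND(490000 / 7, 2) = 70000.0

70000.0


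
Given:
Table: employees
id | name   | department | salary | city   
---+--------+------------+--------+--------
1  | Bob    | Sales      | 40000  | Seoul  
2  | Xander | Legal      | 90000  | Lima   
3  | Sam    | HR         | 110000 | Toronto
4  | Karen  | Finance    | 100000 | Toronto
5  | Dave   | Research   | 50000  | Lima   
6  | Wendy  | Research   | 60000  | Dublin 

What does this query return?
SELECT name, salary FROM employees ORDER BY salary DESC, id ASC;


Sorting by salary DESC, then id ASC for ties

6 rows:
Sam, 110000
Karen, 100000
Xander, 90000
Wendy, 60000
Dave, 50000
Bob, 40000


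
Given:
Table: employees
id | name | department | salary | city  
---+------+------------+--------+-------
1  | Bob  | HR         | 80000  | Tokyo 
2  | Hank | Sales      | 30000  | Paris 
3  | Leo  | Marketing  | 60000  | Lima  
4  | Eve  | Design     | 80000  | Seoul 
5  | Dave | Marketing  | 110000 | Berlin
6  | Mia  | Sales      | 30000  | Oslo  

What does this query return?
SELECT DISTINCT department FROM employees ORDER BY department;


All 'department' values (row order): HR, Sales, Marketing, Design, Marketing, Sales
Removing duplicates leaves 4 unique value(s).

4 values:
Design
HR
Marketing
Sales


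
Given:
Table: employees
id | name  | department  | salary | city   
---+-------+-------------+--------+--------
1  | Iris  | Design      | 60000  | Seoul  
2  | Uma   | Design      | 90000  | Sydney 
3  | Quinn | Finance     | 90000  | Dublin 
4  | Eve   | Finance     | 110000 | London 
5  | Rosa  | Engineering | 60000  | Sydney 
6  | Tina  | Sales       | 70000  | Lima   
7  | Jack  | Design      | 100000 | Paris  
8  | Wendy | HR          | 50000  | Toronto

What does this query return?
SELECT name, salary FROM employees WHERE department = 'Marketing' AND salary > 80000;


Filtering: department = 'Marketing' AND salary > 80000
Matching: 0 rows

Empty result set (0 rows)


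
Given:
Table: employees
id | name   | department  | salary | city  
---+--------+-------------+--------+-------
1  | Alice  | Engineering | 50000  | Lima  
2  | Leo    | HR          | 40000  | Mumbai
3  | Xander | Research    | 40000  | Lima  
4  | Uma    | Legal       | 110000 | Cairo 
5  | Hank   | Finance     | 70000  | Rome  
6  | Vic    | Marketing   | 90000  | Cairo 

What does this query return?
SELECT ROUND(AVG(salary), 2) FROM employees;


SUM(salary) = 400000
COUNT = 6
ROUND(AVG, 2) = ROUND(400000 / 6, 2) = 66666.67

66666.67


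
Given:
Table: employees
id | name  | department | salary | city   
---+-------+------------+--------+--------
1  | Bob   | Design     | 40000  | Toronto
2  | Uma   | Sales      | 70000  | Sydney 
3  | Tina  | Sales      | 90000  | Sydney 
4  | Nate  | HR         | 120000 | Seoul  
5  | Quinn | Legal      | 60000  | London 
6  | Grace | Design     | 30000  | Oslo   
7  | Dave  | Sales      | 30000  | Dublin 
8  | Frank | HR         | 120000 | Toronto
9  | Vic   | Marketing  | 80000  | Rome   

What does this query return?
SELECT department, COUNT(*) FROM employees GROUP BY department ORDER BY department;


Assigning each row to its department group:
  Bob -> Design
  Uma -> Sales
  Tina -> Sales
  Nate -> HR
  Quinn -> Legal
  Grace -> Design
  Dave -> Sales
  Frank -> HR
  Vic -> Marketing


5 groups:
Design, 2
HR, 2
Legal, 1
Marketing, 1
Sales, 3


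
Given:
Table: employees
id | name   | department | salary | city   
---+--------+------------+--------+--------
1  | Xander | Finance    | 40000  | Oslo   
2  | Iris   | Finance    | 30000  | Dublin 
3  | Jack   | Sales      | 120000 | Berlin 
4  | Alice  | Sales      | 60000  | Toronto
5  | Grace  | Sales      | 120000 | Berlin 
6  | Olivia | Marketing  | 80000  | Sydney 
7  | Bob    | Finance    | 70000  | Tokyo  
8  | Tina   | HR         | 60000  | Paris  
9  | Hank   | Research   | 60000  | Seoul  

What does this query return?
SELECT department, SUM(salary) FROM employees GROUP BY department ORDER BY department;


Summing salary within each department:
  Finance: 40000 + 30000 + 70000 = 140000
  HR: 60000 = 60000
  Marketing: 80000 = 80000
  Research: 60000 = 60000
  Sales: 120000 + 60000 + 120000 = 300000


5 groups:
Finance, 140000
HR, 60000
Marketing, 80000
Research, 60000
Sales, 300000


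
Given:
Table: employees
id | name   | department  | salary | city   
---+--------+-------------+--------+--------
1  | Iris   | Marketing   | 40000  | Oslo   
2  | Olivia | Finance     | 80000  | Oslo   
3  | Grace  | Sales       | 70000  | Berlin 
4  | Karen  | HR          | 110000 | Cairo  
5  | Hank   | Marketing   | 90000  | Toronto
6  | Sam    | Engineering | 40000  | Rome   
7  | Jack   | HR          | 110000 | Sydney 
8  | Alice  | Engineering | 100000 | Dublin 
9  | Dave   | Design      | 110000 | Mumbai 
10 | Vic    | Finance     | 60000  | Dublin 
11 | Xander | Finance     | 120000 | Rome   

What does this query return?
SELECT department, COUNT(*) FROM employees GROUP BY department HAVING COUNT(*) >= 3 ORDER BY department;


Groups with count >= 3:
  Finance: 3 -> PASS
  Design: 1 -> filtered out
  Engineering: 2 -> filtered out
  HR: 2 -> filtered out
  Marketing: 2 -> filtered out
  Sales: 1 -> filtered out


1 groups:
Finance, 3


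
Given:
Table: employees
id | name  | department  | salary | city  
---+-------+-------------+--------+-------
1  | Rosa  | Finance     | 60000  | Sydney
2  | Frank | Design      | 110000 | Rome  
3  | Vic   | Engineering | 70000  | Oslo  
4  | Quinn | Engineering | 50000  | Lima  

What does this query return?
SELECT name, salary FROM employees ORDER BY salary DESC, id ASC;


Sorting by salary DESC, then id ASC for ties

4 rows:
Frank, 110000
Vic, 70000
Rosa, 60000
Quinn, 50000


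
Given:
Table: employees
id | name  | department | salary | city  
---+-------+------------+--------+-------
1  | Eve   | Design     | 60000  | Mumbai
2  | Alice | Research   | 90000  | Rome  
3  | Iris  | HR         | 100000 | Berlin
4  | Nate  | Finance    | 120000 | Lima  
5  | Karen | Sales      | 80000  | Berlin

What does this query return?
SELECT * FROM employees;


SELECT * returns all 5 rows with all columns

5 rows:
1, Eve, Design, 60000, Mumbai
2, Alice, Research, 90000, Rome
3, Iris, HR, 100000, Berlin
4, Nate, Finance, 120000, Lima
5, Karen, Sales, 80000, Berlin


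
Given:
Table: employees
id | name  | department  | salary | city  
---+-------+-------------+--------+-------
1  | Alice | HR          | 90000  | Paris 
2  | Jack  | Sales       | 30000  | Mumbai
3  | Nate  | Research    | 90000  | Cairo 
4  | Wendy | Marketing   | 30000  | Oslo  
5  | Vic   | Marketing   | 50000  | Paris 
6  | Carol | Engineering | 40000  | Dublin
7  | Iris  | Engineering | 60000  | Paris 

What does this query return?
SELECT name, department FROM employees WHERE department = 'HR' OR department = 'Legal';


Filtering: department = 'HR' OR 'Legal'
Matching: 1 rows

1 rows:
Alice, HR


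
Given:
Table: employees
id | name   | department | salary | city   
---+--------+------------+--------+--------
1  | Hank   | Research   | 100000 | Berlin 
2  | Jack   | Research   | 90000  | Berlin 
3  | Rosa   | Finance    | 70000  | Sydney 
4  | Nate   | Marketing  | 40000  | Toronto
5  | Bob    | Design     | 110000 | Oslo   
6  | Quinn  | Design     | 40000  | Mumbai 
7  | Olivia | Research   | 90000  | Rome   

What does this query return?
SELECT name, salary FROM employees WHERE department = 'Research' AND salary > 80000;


Filtering: department = 'Research' AND salary > 80000
Matching: 3 rows

3 rows:
Hank, 100000
Jack, 90000
Olivia, 90000


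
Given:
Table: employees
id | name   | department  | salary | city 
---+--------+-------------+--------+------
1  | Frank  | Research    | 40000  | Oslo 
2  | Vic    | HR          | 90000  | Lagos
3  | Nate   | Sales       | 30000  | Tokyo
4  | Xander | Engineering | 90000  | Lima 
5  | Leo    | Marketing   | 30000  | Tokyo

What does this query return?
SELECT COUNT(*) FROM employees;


COUNT(*) counts all rows

5


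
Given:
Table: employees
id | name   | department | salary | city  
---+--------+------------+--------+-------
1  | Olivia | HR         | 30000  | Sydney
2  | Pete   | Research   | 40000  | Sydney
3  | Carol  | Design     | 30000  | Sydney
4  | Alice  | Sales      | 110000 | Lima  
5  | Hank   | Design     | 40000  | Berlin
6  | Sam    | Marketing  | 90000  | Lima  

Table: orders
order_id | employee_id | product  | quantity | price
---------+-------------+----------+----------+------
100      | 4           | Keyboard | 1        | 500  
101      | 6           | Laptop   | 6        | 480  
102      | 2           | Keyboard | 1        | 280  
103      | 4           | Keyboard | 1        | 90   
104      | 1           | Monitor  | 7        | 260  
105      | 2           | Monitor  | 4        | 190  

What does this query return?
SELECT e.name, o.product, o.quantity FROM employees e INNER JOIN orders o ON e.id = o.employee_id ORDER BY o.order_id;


Joining employees.id = orders.employee_id:
  employee Alice (id=4) -> order Keyboard
  employee Sam (id=6) -> order Laptop
  employee Pete (id=2) -> order Keyboard
  employee Alice (id=4) -> order Keyboard
  employee Olivia (id=1) -> order Monitor
  employee Pete (id=2) -> order Monitor


6 rows:
Alice, Keyboard, 1
Sam, Laptop, 6
Pete, Keyboard, 1
Alice, Keyboard, 1
Olivia, Monitor, 7
Pete, Monitor, 4


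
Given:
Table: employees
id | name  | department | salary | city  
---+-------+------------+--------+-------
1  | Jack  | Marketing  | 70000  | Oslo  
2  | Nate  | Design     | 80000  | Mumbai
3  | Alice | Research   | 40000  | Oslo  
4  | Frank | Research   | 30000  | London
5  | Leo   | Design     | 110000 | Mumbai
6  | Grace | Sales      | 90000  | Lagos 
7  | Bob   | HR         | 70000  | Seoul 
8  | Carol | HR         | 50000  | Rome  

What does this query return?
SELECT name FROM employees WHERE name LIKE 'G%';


LIKE 'G%' matches names starting with 'G'
Matching: 1

1 rows:
Grace


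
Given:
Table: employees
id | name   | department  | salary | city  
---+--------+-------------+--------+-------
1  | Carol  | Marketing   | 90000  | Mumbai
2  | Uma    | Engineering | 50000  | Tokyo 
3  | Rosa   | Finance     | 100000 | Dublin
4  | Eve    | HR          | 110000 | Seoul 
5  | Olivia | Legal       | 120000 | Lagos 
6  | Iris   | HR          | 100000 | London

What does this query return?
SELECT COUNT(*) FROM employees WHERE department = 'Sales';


Counting rows where department = 'Sales'


0


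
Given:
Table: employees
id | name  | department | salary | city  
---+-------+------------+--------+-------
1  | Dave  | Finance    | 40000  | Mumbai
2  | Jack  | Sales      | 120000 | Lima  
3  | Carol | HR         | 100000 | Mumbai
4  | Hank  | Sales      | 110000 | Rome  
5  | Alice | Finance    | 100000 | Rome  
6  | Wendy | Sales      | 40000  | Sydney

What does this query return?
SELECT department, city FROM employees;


Projecting columns: department, city

6 rows:
Finance, Mumbai
Sales, Lima
HR, Mumbai
Sales, Rome
Finance, Rome
Sales, Sydney


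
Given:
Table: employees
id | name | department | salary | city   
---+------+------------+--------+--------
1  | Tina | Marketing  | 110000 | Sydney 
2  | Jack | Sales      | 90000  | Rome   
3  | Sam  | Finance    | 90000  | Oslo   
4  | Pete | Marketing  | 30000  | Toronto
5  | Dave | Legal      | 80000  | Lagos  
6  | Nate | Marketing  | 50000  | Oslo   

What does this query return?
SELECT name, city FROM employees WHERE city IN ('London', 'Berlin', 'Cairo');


Filtering: city IN ('London', 'Berlin', 'Cairo')
Matching: 0 rows

Empty result set (0 rows)


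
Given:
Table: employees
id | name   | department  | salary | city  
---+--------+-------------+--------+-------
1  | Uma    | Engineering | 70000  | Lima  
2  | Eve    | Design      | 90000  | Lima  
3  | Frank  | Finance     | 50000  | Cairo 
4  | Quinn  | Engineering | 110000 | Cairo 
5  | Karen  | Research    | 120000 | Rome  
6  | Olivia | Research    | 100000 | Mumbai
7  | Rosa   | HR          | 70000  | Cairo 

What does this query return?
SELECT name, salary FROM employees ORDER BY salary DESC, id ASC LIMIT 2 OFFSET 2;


Sort by salary DESC (id ASC tiebreak), then skip 2 and take 2
Rows 3 through 4

2 rows:
Olivia, 100000
Eve, 90000


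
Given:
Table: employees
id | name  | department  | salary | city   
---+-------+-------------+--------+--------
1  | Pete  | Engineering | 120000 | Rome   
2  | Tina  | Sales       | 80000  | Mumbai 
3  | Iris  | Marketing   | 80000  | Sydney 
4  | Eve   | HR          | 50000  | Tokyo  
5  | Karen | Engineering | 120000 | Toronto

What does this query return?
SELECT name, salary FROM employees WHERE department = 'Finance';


Filtering: department = 'Finance'
Matching rows: 0

Empty result set (0 rows)


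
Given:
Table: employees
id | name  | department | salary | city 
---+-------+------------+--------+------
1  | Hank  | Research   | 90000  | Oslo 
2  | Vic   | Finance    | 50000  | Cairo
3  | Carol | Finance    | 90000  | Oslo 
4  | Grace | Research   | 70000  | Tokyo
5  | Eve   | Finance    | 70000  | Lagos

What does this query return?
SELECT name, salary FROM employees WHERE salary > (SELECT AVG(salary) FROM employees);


Subquery: AVG(salary) = 74000.0
Filtering: salary > 74000.0
  Hank (90000) -> MATCH
  Carol (90000) -> MATCH


2 rows:
Hank, 90000
Carol, 90000


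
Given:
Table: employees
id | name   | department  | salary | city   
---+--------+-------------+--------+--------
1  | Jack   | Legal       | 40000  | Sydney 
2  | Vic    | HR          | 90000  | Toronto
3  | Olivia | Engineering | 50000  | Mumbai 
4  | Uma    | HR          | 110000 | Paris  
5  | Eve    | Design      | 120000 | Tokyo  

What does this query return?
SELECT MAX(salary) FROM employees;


Salaries: 40000, 90000, 50000, 110000, 120000
MAX = 120000

120000


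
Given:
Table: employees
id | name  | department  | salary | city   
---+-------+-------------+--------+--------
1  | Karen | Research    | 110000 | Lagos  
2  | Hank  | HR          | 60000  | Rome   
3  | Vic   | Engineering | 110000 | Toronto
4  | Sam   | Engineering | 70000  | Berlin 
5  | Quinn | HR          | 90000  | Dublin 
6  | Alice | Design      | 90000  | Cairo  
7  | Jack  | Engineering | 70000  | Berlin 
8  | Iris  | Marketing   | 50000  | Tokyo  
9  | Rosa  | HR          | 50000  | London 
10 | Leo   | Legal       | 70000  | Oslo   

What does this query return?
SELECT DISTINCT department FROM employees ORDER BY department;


All 'department' values (row order): Research, HR, Engineering, Engineering, HR, Design, Engineering, Marketing, HR, Legal
Removing duplicates leaves 6 unique value(s).

6 values:
Design
Engineering
HR
Legal
Marketing
Research


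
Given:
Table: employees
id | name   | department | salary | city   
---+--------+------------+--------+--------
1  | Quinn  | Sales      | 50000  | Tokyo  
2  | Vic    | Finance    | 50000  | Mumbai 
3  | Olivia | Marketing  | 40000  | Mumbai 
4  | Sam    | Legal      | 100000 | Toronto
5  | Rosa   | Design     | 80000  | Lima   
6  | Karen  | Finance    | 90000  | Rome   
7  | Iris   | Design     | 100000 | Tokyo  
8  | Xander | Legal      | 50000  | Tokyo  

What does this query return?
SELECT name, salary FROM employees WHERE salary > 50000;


Filtering: salary > 50000
Matching: 4 rows

4 rows:
Sam, 100000
Rosa, 80000
Karen, 90000
Iris, 100000


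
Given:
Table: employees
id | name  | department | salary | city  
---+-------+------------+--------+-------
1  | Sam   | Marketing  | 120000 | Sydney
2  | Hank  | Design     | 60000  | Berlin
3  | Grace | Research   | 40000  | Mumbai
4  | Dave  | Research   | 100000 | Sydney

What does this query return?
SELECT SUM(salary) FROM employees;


SUM(salary) = 120000 + 60000 + 40000 + 100000 = 320000

320000


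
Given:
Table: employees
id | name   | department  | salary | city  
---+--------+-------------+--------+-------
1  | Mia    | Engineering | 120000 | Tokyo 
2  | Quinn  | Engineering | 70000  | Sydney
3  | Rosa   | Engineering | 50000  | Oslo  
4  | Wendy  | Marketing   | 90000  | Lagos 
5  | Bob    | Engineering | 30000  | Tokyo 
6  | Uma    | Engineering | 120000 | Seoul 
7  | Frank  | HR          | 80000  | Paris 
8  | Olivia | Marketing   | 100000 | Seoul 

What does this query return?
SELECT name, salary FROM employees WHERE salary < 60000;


Filtering: salary < 60000
Matching: 2 rows

2 rows:
Rosa, 50000
Bob, 30000


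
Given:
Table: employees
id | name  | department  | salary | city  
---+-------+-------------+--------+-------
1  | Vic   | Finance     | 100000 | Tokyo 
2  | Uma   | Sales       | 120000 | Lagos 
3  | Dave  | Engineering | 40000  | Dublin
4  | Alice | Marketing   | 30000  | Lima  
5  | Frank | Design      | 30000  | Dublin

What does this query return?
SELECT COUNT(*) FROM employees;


COUNT(*) counts all rows

5


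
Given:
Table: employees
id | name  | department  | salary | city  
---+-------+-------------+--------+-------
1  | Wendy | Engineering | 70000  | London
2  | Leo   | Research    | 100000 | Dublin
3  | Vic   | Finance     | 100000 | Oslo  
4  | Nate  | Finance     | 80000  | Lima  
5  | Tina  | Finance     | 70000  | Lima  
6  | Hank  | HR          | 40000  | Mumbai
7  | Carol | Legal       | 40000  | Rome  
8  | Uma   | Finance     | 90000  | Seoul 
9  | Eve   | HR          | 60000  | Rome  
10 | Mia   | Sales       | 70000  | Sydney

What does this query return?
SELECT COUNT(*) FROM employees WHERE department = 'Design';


Counting rows where department = 'Design'


0


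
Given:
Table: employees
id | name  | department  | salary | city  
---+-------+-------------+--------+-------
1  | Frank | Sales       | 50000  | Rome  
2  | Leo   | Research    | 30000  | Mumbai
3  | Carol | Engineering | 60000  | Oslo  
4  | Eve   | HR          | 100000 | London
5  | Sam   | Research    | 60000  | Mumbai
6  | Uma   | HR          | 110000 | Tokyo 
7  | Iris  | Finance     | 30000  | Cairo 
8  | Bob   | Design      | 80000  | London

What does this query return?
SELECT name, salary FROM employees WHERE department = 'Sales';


Filtering: department = 'Sales'
Matching rows: 1

1 rows:
Frank, 50000


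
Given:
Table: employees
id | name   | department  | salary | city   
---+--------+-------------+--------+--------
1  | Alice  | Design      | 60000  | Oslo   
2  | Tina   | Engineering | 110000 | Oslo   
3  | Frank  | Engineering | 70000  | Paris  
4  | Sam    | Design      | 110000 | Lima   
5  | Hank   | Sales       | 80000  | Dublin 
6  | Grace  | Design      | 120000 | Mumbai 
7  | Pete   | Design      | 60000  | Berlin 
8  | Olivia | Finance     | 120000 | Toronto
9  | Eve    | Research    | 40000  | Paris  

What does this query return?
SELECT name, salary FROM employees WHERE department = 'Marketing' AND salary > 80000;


Filtering: department = 'Marketing' AND salary > 80000
Matching: 0 rows

Empty result set (0 rows)


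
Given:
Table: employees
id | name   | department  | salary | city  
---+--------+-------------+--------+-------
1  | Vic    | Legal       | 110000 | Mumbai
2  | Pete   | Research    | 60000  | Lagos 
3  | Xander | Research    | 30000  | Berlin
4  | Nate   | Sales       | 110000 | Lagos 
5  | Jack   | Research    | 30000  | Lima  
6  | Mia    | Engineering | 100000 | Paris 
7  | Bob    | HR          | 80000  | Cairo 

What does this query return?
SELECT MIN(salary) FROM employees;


Salaries: 110000, 60000, 30000, 110000, 30000, 100000, 80000
MIN = 30000

30000


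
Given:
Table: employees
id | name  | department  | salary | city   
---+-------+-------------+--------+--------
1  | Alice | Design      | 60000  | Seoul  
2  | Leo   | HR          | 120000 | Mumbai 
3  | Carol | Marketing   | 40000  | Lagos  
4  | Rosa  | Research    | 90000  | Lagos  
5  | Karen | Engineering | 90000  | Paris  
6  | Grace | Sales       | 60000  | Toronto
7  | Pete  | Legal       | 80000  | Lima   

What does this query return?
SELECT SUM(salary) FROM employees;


SUM(salary) = 60000 + 120000 + 40000 + 90000 + 90000 + 60000 + 80000 = 540000

540000


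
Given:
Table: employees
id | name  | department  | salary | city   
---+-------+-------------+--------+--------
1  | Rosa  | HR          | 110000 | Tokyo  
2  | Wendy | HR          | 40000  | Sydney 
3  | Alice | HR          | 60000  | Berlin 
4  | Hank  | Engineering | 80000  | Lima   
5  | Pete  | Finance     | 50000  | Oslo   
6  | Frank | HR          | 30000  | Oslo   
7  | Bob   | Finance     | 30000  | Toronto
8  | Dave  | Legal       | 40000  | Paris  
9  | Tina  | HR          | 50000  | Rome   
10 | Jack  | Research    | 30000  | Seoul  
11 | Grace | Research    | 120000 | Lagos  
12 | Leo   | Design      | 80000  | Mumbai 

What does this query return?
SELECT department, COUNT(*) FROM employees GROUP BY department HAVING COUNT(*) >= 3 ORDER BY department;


Groups with count >= 3:
  HR: 5 -> PASS
  Design: 1 -> filtered out
  Engineering: 1 -> filtered out
  Finance: 2 -> filtered out
  Legal: 1 -> filtered out
  Research: 2 -> filtered out


1 groups:
HR, 5


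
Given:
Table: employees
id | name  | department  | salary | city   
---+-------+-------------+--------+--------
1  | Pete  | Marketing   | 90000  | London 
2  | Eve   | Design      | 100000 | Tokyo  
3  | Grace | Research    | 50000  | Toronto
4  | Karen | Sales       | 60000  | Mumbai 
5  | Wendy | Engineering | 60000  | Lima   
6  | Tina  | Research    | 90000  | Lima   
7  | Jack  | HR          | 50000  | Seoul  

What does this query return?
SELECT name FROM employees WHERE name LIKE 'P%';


LIKE 'P%' matches names starting with 'P'
Matching: 1

1 rows:
Pete


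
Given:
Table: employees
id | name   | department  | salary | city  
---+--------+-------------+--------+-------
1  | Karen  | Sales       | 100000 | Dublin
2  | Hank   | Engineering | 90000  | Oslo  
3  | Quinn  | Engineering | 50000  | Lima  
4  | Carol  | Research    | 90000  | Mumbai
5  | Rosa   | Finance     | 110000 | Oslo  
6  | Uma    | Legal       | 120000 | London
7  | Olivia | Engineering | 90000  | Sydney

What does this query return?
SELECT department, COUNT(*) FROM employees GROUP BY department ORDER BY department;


Assigning each row to its department group:
  Karen -> Sales
  Hank -> Engineering
  Quinn -> Engineering
  Carol -> Research
  Rosa -> Finance
  Uma -> Legal
  Olivia -> Engineering


5 groups:
Engineering, 3
Finance, 1
Legal, 1
Research, 1
Sales, 1


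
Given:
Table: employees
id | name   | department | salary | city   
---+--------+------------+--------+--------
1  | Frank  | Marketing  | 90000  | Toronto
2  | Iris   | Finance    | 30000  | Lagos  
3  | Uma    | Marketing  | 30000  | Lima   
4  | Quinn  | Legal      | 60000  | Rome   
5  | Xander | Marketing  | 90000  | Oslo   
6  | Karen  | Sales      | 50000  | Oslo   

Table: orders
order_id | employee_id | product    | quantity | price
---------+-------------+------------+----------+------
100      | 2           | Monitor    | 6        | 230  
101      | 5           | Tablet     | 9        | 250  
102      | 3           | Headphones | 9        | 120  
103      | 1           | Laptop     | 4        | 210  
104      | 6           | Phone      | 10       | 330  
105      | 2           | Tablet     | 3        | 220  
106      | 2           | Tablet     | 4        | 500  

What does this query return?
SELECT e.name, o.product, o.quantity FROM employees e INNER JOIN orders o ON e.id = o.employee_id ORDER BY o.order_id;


Joining employees.id = orders.employee_id:
  employee Iris (id=2) -> order Monitor
  employee Xander (id=5) -> order Tablet
  employee Uma (id=3) -> order Headphones
  employee Frank (id=1) -> order Laptop
  employee Karen (id=6) -> order Phone
  employee Iris (id=2) -> order Tablet
  employee Iris (id=2) -> order Tablet


7 rows:
Iris, Monitor, 6
Xander, Tablet, 9
Uma, Headphones, 9
Frank, Laptop, 4
Karen, Phone, 10
Iris, Tablet, 3
Iris, Tablet, 4


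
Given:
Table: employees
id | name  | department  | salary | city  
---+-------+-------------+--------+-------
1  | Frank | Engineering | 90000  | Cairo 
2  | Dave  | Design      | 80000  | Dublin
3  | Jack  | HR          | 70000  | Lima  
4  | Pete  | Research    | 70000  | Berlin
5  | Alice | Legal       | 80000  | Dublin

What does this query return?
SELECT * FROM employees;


SELECT * returns all 5 rows with all columns

5 rows:
1, Frank, Engineering, 90000, Cairo
2, Dave, Design, 80000, Dublin
3, Jack, HR, 70000, Lima
4, Pete, Research, 70000, Berlin
5, Alice, Legal, 80000, Dublin
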